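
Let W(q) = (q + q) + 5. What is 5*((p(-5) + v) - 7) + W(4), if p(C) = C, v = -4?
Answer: -67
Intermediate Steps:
W(q) = 5 + 2*q (W(q) = 2*q + 5 = 5 + 2*q)
5*((p(-5) + v) - 7) + W(4) = 5*((-5 - 4) - 7) + (5 + 2*4) = 5*(-9 - 7) + (5 + 8) = 5*(-16) + 13 = -80 + 13 = -67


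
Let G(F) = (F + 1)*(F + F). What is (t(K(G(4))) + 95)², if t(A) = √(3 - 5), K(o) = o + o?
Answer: (95 + I*√2)² ≈ 9023.0 + 268.7*I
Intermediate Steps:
G(F) = 2*F*(1 + F) (G(F) = (1 + F)*(2*F) = 2*F*(1 + F))
K(o) = 2*o
t(A) = I*√2 (t(A) = √(-2) = I*√2)
(t(K(G(4))) + 95)² = (I*√2 + 95)² = (95 + I*√2)²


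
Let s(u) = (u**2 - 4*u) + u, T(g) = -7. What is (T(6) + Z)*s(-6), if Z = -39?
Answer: -2484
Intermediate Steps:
s(u) = u**2 - 3*u
(T(6) + Z)*s(-6) = (-7 - 39)*(-6*(-3 - 6)) = -(-276)*(-9) = -46*54 = -2484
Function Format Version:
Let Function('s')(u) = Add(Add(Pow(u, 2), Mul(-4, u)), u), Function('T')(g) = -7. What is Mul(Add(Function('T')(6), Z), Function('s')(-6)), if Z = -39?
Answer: -2484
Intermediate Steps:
Function('s')(u) = Add(Pow(u, 2), Mul(-3, u))
Mul(Add(Function('T')(6), Z), Function('s')(-6)) = Mul(Add(-7, -39), Mul(-6, Add(-3, -6))) = Mul(-46, Mul(-6, -9)) = Mul(-46, 54) = -2484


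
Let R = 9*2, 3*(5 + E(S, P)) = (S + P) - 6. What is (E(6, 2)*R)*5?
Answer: -390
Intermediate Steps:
E(S, P) = -7 + P/3 + S/3 (E(S, P) = -5 + ((S + P) - 6)/3 = -5 + ((P + S) - 6)/3 = -5 + (-6 + P + S)/3 = -5 + (-2 + P/3 + S/3) = -7 + P/3 + S/3)
R = 18
(E(6, 2)*R)*5 = ((-7 + (⅓)*2 + (⅓)*6)*18)*5 = ((-7 + ⅔ + 2)*18)*5 = -13/3*18*5 = -78*5 = -390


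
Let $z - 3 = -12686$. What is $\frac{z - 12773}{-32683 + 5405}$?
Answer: $\frac{12728}{13639} \approx 0.93321$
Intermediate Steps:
$z = -12683$ ($z = 3 - 12686 = -12683$)
$\frac{z - 12773}{-32683 + 5405} = \frac{-12683 - 12773}{-32683 + 5405} = - \frac{25456}{-27278} = \left(-25456\right) \left(- \frac{1}{27278}\right) = \frac{12728}{13639}$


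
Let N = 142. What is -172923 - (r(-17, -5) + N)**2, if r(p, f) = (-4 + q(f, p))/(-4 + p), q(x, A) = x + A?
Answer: -85307107/441 ≈ -1.9344e+5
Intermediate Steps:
q(x, A) = A + x
r(p, f) = (-4 + f + p)/(-4 + p) (r(p, f) = (-4 + (p + f))/(-4 + p) = (-4 + (f + p))/(-4 + p) = (-4 + f + p)/(-4 + p))
-172923 - (r(-17, -5) + N)**2 = -172923 - ((-4 - 5 - 17)/(-4 - 17) + 142)**2 = -172923 - (-26/(-21) + 142)**2 = -172923 - (-1/21*(-26) + 142)**2 = -172923 - (26/21 + 142)**2 = -172923 - (3008/21)**2 = -172923 - 1*9048064/441 = -172923 - 9048064/441 = -85307107/441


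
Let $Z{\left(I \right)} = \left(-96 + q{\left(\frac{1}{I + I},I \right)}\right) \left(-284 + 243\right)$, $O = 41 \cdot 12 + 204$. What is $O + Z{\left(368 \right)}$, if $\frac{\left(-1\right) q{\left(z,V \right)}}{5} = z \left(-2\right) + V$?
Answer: $\frac{29466291}{368} \approx 80072.0$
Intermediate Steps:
$q{\left(z,V \right)} = - 5 V + 10 z$ ($q{\left(z,V \right)} = - 5 \left(z \left(-2\right) + V\right) = - 5 \left(- 2 z + V\right) = - 5 \left(V - 2 z\right) = - 5 V + 10 z$)
$O = 696$ ($O = 492 + 204 = 696$)
$Z{\left(I \right)} = 3936 - \frac{205}{I} + 205 I$ ($Z{\left(I \right)} = \left(-96 - \left(- \frac{10}{I + I} + 5 I\right)\right) \left(-284 + 243\right) = \left(-96 - \left(- 10 \frac{1}{2 I} + 5 I\right)\right) \left(-41\right) = \left(-96 - \left(5 I - \frac{5}{I}\right)\right) \left(-41\right) = \left(-96 - \left(- \frac{5}{I} + 5 I\right)\right) \left(-41\right) = \left(-96 - 5 I + \frac{5}{I}\right) \left(-41\right) = 3936 - \frac{205}{I} + 205 I$)
$O + Z{\left(368 \right)} = 696 + \left(3936 - \frac{205}{368} + 205 \cdot 368\right) = 696 + \left(3936 - \frac{205}{368} + 75440\right) = 696 + \frac{29210163}{368} = \frac{29466291}{368}$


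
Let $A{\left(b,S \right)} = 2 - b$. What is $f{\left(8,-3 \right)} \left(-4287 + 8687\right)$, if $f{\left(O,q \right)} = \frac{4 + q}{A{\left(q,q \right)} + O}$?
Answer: $\frac{4400}{13} \approx 338.46$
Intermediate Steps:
$f{\left(O,q \right)} = \frac{4 + q}{2 + O - q}$ ($f{\left(O,q \right)} = \frac{4 + q}{\left(2 - q\right) + O} = \frac{4 + q}{2 + O - q}$)
$f{\left(8,-3 \right)} \left(-4287 + 8687\right) = \frac{4 - 3}{2 + 8 - -3} \left(-4287 + 8687\right) = \frac{1}{2 + 8 + 3} \cdot 1 \cdot 4400 = \frac{1}{13} \cdot 1 \cdot 4400 = \frac{1}{13} \cdot 4400 = \frac{4400}{13}$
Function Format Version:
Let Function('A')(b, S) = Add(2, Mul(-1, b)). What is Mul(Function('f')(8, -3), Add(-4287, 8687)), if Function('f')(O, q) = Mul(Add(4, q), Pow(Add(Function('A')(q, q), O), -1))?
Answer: Rational(4400, 13) ≈ 338.46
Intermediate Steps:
Function('f')(O, q) = Mul(Pow(Add(2, O, Mul(-1, q)), -1), Add(4, q)) (Function('f')(O, q) = Mul(Add(4, q), Pow(Add(Add(2, Mul(-1, q)), O), -1)) = Mul(Add(4, q), Pow(Add(2, O, Mul(-1, q)), -1)) = Mul(Pow(Add(2, O, Mul(-1, q)), -1), Add(4, q)))
Mul(Function('f')(8, -3), Add(-4287, 8687)) = Mul(Mul(Pow(Add(2, 8, Mul(-1, -3)), -1), Add(4, -3)), Add(-4287, 8687)) = Mul(Mul(Pow(Add(2, 8, 3), -1), 1), 4400) = Mul(Mul(Pow(13, -1), 1), 4400) = Mul(Mul(Rational(1, 13), 1), 4400) = Mul(Rational(1, 13), 4400) = Rational(4400, 13)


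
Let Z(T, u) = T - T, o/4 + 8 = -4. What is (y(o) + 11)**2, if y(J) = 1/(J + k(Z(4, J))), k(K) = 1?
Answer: 266256/2209 ≈ 120.53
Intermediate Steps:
o = -48 (o = -32 + 4*(-4) = -32 - 16 = -48)
Z(T, u) = 0
y(J) = 1/(1 + J) (y(J) = 1/(J + 1) = 1/(1 + J))
(y(o) + 11)**2 = (1/(1 - 48) + 11)**2 = (1/(-47) + 11)**2 = (-1/47 + 11)**2 = (516/47)**2 = 266256/2209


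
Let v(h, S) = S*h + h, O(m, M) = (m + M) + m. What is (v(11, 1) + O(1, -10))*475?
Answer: 6650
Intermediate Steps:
O(m, M) = M + 2*m (O(m, M) = (M + m) + m = M + 2*m)
v(h, S) = h + S*h
(v(11, 1) + O(1, -10))*475 = (11*(1 + 1) + (-10 + 2*1))*475 = (11*2 + (-10 + 2))*475 = (22 - 8)*475 = 14*475 = 6650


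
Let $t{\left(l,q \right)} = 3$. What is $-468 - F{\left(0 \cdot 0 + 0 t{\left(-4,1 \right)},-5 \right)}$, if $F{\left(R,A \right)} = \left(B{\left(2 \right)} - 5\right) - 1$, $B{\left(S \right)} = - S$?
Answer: $-460$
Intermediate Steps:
$F{\left(R,A \right)} = -8$ ($F{\left(R,A \right)} = \left(\left(-1\right) 2 - 5\right) - 1 = \left(-2 - 5\right) - 1 = -7 - 1 = -8$)
$-468 - F{\left(0 \cdot 0 + 0 t{\left(-4,1 \right)},-5 \right)} = -468 - -8 = -468 + 8 = -460$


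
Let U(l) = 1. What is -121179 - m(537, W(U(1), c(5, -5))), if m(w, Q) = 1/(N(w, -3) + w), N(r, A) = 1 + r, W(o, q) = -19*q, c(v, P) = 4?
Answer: -130267426/1075 ≈ -1.2118e+5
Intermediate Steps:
m(w, Q) = 1/(1 + 2*w) (m(w, Q) = 1/((1 + w) + w) = 1/(1 + 2*w))
-121179 - m(537, W(U(1), c(5, -5))) = -121179 - 1/(1 + 2*537) = -121179 - 1/(1 + 1074) = -121179 - 1/1075 = -130267426/1075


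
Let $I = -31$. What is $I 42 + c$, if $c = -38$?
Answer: $-1340$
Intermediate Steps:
$I 42 + c = \left(-31\right) 42 - 38 = -1302 - 38 = -1340$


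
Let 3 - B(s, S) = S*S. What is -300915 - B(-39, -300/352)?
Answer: -2330303367/7744 ≈ -3.0092e+5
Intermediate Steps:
B(s, S) = 3 - S**2 (B(s, S) = 3 - S*S = 3 - S**2)
-300915 - B(-39, -300/352) = -300915 - (3 - (-300/352)**2) = -300915 - (3 - (-300*1/352)**2) = -300915 - (3 - (-75/88)**2) = -300915 - (3 - 1*5625/7744) = -300915 - (3 - 5625/7744) = -300915 - 1*17607/7744 = -300915 - 17607/7744 = -2330303367/7744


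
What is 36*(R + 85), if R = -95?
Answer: -360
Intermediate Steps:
36*(R + 85) = 36*(-95 + 85) = 36*(-10) = -360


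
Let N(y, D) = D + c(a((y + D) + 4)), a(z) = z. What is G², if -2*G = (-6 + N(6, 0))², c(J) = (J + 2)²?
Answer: 90668484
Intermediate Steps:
c(J) = (2 + J)²
N(y, D) = D + (6 + D + y)² (N(y, D) = D + (2 + ((y + D) + 4))² = D + (2 + ((D + y) + 4))² = D + (2 + (4 + D + y))² = D + (6 + D + y)²)
G = -9522 (G = -(-6 + (0 + (6 + 0 + 6)²))²/2 = -(-6 + (0 + 12²))²/2 = -(-6 + (0 + 144))²/2 = -(-6 + 144)²/2 = -½*138² = -½*19044 = -9522)
G² = (-9522)² = 90668484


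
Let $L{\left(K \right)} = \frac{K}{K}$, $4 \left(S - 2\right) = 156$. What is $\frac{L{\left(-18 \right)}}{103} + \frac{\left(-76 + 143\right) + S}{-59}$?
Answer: $- \frac{11065}{6077} \approx -1.8208$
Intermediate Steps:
$S = 41$ ($S = 2 + \frac{1}{4} \cdot 156 = 2 + 39 = 41$)
$L{\left(K \right)} = 1$
$\frac{L{\left(-18 \right)}}{103} + \frac{\left(-76 + 143\right) + S}{-59} = 1 \cdot \frac{1}{103} + \frac{\left(-76 + 143\right) + 41}{-59} = 1 \cdot \frac{1}{103} + \left(67 + 41\right) \left(- \frac{1}{59}\right) = \frac{1}{103} + 108 \left(- \frac{1}{59}\right) = \frac{1}{103} - \frac{108}{59} = - \frac{11065}{6077}$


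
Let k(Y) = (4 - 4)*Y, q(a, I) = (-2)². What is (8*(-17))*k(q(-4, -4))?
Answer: 0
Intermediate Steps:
q(a, I) = 4
k(Y) = 0 (k(Y) = 0*Y = 0)
(8*(-17))*k(q(-4, -4)) = (8*(-17))*0 = -136*0 = 0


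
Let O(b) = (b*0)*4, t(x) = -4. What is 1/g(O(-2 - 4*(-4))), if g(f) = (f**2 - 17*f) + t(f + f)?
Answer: -1/4 ≈ -0.25000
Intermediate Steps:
O(b) = 0 (O(b) = 0*4 = 0)
g(f) = -4 + f**2 - 17*f (g(f) = (f**2 - 17*f) - 4 = -4 + f**2 - 17*f)
1/g(O(-2 - 4*(-4))) = 1/(-4 + 0**2 - 17*0) = 1/(-4 + 0 + 0) = 1/(-4) = -1/4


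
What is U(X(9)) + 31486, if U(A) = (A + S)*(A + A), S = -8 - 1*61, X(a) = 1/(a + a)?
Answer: 5099491/162 ≈ 31478.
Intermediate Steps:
X(a) = 1/(2*a)
S = -69 (S = -8 - 61 = -69)
U(A) = 2*A*(-69 + A) (U(A) = (A - 69)*(A + A) = (-69 + A)*(2*A) = 2*A*(-69 + A))
U(X(9)) + 31486 = 2*((½)/9)*(-69 + (½)/9) + 31486 = 2*((½)*(⅑))*(-69 + (½)*(⅑)) + 31486 = 2*(1/18)*(-69 + 1/18) + 31486 = 2*(1/18)*(-1241/18) + 31486 = -1241/162 + 31486 = 5099491/162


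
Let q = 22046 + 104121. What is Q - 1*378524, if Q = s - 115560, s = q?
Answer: -367917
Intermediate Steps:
q = 126167
s = 126167
Q = 10607 (Q = 126167 - 115560 = 10607)
Q - 1*378524 = 10607 - 1*378524 = 10607 - 378524 = -367917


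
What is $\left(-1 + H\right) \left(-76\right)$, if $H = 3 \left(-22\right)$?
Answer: $5092$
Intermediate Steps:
$H = -66$
$\left(-1 + H\right) \left(-76\right) = \left(-1 - 66\right) \left(-76\right) = \left(-67\right) \left(-76\right) = 5092$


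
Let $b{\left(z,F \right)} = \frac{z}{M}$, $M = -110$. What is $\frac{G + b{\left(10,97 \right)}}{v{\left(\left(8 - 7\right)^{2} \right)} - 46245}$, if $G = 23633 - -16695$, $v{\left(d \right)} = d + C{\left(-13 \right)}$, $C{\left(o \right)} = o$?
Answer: $- \frac{147869}{169609} \approx -0.87182$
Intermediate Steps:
$v{\left(d \right)} = -13 + d$ ($v{\left(d \right)} = d - 13 = -13 + d$)
$b{\left(z,F \right)} = - \frac{z}{110}$ ($b{\left(z,F \right)} = \frac{z}{-110} = z \left(- \frac{1}{110}\right) = - \frac{z}{110}$)
$G = 40328$ ($G = 23633 + 16695 = 40328$)
$\frac{G + b{\left(10,97 \right)}}{v{\left(\left(8 - 7\right)^{2} \right)} - 46245} = \frac{40328 - \frac{1}{11}}{\left(-13 + \left(8 - 7\right)^{2}\right) - 46245} = \frac{40328 - \frac{1}{11}}{\left(-13 + 1^{2}\right) - 46245} = \frac{443607}{11 \left(\left(-13 + 1\right) - 46245\right)} = \frac{443607}{11 \left(-12 - 46245\right)} = \frac{443607}{11 \left(-46257\right)} = \frac{443607}{11} \left(- \frac{1}{46257}\right) = - \frac{147869}{169609}$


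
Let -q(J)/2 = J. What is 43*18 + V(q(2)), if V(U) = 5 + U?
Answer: 775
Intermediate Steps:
q(J) = -2*J
43*18 + V(q(2)) = 43*18 + (5 - 2*2) = 774 + (5 - 4) = 774 + 1 = 775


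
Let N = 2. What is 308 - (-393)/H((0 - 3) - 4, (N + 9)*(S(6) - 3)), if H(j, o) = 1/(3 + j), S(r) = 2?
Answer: -1264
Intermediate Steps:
308 - (-393)/H((0 - 3) - 4, (N + 9)*(S(6) - 3)) = 308 - (-393)/(1/(3 + ((0 - 3) - 4))) = 308 - (-393)/(1/(3 + (-3 - 4))) = 308 - (-393)/(1/(3 - 7)) = 308 - (-393)/(1/(-4)) = 308 - (-393)/(-¼) = 308 - (-393)*(-4) = 308 - 1*1572 = 308 - 1572 = -1264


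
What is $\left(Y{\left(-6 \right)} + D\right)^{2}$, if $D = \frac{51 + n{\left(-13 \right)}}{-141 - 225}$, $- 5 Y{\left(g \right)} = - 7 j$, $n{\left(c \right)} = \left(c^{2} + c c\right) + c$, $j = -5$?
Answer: $\frac{2157961}{33489} \approx 64.438$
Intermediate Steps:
$n{\left(c \right)} = c + 2 c^{2}$ ($n{\left(c \right)} = \left(c^{2} + c^{2}\right) + c = 2 c^{2} + c = c + 2 c^{2}$)
$Y{\left(g \right)} = -7$ ($Y{\left(g \right)} = - \frac{\left(-7\right) \left(-5\right)}{5} = \left(- \frac{1}{5}\right) 35 = -7$)
$D = - \frac{188}{183}$ ($D = \frac{51 - 13 \left(1 + 2 \left(-13\right)\right)}{-141 - 225} = \frac{51 - 13 \left(1 - 26\right)}{-366} = \left(51 - -325\right) \left(- \frac{1}{366}\right) = \left(51 + 325\right) \left(- \frac{1}{366}\right) = 376 \left(- \frac{1}{366}\right) = - \frac{188}{183} \approx -1.0273$)
$\left(Y{\left(-6 \right)} + D\right)^{2} = \left(-7 - \frac{188}{183}\right)^{2} = \left(- \frac{1469}{183}\right)^{2} = \frac{2157961}{33489}$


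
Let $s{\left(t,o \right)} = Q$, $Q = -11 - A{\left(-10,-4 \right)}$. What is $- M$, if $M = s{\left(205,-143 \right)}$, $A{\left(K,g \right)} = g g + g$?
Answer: $23$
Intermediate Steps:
$A{\left(K,g \right)} = g + g^{2}$ ($A{\left(K,g \right)} = g^{2} + g = g + g^{2}$)
$Q = -23$ ($Q = -11 - - 4 \left(1 - 4\right) = -11 - \left(-4\right) \left(-3\right) = -11 - 12 = -23$)
$s{\left(t,o \right)} = -23$
$M = -23$
$- M = \left(-1\right) \left(-23\right) = 23$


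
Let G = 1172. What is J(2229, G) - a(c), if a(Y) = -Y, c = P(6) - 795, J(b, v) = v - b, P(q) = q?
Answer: -1846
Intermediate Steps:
c = -789 (c = 6 - 795 = -789)
J(2229, G) - a(c) = (1172 - 1*2229) - (-1)*(-789) = (1172 - 2229) - 1*789 = -1057 - 789 = -1846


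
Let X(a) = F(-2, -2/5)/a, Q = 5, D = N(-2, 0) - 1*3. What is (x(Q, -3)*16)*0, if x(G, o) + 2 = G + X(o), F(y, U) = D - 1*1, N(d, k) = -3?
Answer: 0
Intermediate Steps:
D = -6 (D = -3 - 1*3 = -3 - 3 = -6)
F(y, U) = -7 (F(y, U) = -6 - 1*1 = -6 - 1 = -7)
X(a) = -7/a
x(G, o) = -2 + G - 7/o (x(G, o) = -2 + (G - 7/o) = -2 + G - 7/o)
(x(Q, -3)*16)*0 = ((-2 + 5 - 7/(-3))*16)*0 = ((-2 + 5 - 7*(-1/3))*16)*0 = ((-2 + 5 + 7/3)*16)*0 = ((16/3)*16)*0 = (256/3)*0 = 0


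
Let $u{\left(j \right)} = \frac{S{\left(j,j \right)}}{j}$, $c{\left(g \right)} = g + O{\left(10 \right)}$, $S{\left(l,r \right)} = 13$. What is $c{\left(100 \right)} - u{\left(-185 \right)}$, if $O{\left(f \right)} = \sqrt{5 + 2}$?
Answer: $\frac{18513}{185} + \sqrt{7} \approx 102.72$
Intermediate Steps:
$O{\left(f \right)} = \sqrt{7}$
$c{\left(g \right)} = g + \sqrt{7}$
$u{\left(j \right)} = \frac{13}{j}$
$c{\left(100 \right)} - u{\left(-185 \right)} = \left(100 + \sqrt{7}\right) - \frac{13}{-185} = \left(100 + \sqrt{7}\right) - 13 \left(- \frac{1}{185}\right) = \left(100 + \sqrt{7}\right) - - \frac{13}{185} = \left(100 + \sqrt{7}\right) + \frac{13}{185} = \frac{18513}{185} + \sqrt{7}$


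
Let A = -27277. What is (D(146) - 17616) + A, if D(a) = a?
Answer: -44747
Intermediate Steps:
(D(146) - 17616) + A = (146 - 17616) - 27277 = -17470 - 27277 = -44747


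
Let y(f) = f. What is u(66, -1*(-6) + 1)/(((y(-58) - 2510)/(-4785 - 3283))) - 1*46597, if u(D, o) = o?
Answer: -29901155/642 ≈ -46575.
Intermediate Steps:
u(66, -1*(-6) + 1)/(((y(-58) - 2510)/(-4785 - 3283))) - 1*46597 = (-1*(-6) + 1)/(((-58 - 2510)/(-4785 - 3283))) - 1*46597 = (6 + 1)/((-2568/(-8068))) - 46597 = 7/((-2568*(-1/8068))) - 46597 = 7/(642/2017) - 46597 = 7*(2017/642) - 46597 = 14119/642 - 46597 = -29901155/642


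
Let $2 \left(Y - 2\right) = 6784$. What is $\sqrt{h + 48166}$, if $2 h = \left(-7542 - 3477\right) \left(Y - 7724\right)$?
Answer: $\sqrt{23904301} \approx 4889.2$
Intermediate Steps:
$Y = 3394$ ($Y = 2 + \frac{1}{2} \cdot 6784 = 2 + 3392 = 3394$)
$h = 23856135$ ($h = \frac{\left(-7542 - 3477\right) \left(3394 - 7724\right)}{2} = \frac{\left(-11019\right) \left(-4330\right)}{2} = \frac{1}{2} \cdot 47712270 = 23856135$)
$\sqrt{h + 48166} = \sqrt{23856135 + 48166} = \sqrt{23904301}$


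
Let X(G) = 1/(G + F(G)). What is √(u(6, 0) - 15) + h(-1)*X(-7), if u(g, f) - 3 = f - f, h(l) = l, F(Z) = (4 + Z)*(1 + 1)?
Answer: 1/13 + 2*I*√3 ≈ 0.076923 + 3.4641*I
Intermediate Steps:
F(Z) = 8 + 2*Z (F(Z) = (4 + Z)*2 = 8 + 2*Z)
u(g, f) = 3 (u(g, f) = 3 + (f - f) = 3 + 0 = 3)
X(G) = 1/(8 + 3*G) (X(G) = 1/(G + (8 + 2*G)) = 1/(8 + 3*G))
√(u(6, 0) - 15) + h(-1)*X(-7) = √(3 - 15) - 1/(8 + 3*(-7)) = √(-12) - 1/(8 - 21) = 2*I*√3 - 1/(-13) = 2*I*√3 - 1*(-1/13) = 2*I*√3 + 1/13 = 1/13 + 2*I*√3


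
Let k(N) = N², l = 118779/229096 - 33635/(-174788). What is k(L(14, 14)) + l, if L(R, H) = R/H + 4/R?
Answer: 165656227367/70075655384 ≈ 2.3640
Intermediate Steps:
L(R, H) = 4/R + R/H
l = 7116696953/10010807912 (l = 118779*(1/229096) - 33635*(-1/174788) = 118779/229096 + 33635/174788 = 7116696953/10010807912 ≈ 0.71090)
k(L(14, 14)) + l = (4/14 + 14/14)² + 7116696953/10010807912 = (4*(1/14) + 14*(1/14))² + 7116696953/10010807912 = (2/7 + 1)² + 7116696953/10010807912 = (9/7)² + 7116696953/10010807912 = 81/49 + 7116696953/10010807912 = 165656227367/70075655384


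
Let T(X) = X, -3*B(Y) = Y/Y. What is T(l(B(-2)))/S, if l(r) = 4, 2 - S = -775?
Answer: 4/777 ≈ 0.0051480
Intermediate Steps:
S = 777 (S = 2 - 1*(-775) = 2 + 775 = 777)
B(Y) = -1/3 (B(Y) = -Y/(3*Y) = -1/3*1 = -1/3)
T(l(B(-2)))/S = 4/777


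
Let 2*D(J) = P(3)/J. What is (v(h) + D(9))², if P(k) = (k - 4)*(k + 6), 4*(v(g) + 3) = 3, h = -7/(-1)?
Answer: 121/16 ≈ 7.5625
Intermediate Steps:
h = 7 (h = -7*(-1) = 7)
v(g) = -9/4 (v(g) = -3 + (¼)*3 = -3 + ¾ = -9/4)
P(k) = (-4 + k)*(6 + k)
D(J) = -9/(2*J) (D(J) = ((-24 + 3² + 2*3)/J)/2 = ((-24 + 9 + 6)/J)/2 = (-9/J)/2 = -9/(2*J))
(v(h) + D(9))² = (-9/4 - 9/2/9)² = (-9/4 - 9/2*⅑)² = (-9/4 - ½)² = (-11/4)² = 121/16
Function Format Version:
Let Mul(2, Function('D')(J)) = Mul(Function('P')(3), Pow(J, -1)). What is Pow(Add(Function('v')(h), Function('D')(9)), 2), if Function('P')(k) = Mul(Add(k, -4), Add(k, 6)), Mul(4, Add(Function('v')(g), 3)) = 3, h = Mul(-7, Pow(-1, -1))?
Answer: Rational(121, 16) ≈ 7.5625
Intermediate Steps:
h = 7 (h = Mul(-7, -1) = 7)
Function('v')(g) = Rational(-9, 4) (Function('v')(g) = Add(-3, Mul(Rational(1, 4), 3)) = Add(-3, Rational(3, 4)) = Rational(-9, 4))
Function('P')(k) = Mul(Add(-4, k), Add(6, k))
Function('D')(J) = Mul(Rational(-9, 2), Pow(J, -1)) (Function('D')(J) = Mul(Rational(1, 2), Mul(Add(-24, Pow(3, 2), Mul(2, 3)), Pow(J, -1))) = Mul(Rational(1, 2), Mul(Add(-24, 9, 6), Pow(J, -1))) = Mul(Rational(1, 2), Mul(-9, Pow(J, -1))) = Mul(Rational(-9, 2), Pow(J, -1)))
Pow(Add(Function('v')(h), Function('D')(9)), 2) = Pow(Add(Rational(-9, 4), Mul(Rational(-9, 2), Pow(9, -1))), 2) = Pow(Add(Rational(-9, 4), Mul(Rational(-9, 2), Rational(1, 9))), 2) = Pow(Add(Rational(-9, 4), Rational(-1, 2)), 2) = Pow(Rational(-11, 4), 2) = Rational(121, 16)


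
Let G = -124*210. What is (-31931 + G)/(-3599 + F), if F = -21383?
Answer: 57971/24982 ≈ 2.3205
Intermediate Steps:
G = -26040
(-31931 + G)/(-3599 + F) = (-31931 - 26040)/(-3599 - 21383) = -57971/(-24982) = -57971*(-1/24982) = 57971/24982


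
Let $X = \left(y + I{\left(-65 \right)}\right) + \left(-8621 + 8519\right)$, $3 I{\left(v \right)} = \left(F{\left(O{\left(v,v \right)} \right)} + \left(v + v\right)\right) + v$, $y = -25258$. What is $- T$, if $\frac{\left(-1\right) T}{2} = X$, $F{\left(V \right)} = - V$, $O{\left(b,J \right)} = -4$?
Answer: $- \frac{152542}{3} \approx -50847.0$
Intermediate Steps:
$I{\left(v \right)} = \frac{4}{3} + v$ ($I{\left(v \right)} = \frac{\left(\left(-1\right) \left(-4\right) + \left(v + v\right)\right) + v}{3} = \frac{\left(4 + 2 v\right) + v}{3} = \frac{4 + 3 v}{3} = \frac{4}{3} + v$)
$X = - \frac{76271}{3}$ ($X = \left(-25258 + \left(\frac{4}{3} - 65\right)\right) + \left(-8621 + 8519\right) = \left(-25258 - \frac{191}{3}\right) - 102 = - \frac{75965}{3} - 102 = - \frac{76271}{3} \approx -25424.0$)
$T = \frac{152542}{3}$ ($T = \left(-2\right) \left(- \frac{76271}{3}\right) = \frac{152542}{3} \approx 50847.0$)
$- T = \left(-1\right) \frac{152542}{3} = - \frac{152542}{3}$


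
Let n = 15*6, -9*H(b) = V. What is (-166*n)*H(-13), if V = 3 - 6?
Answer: -4980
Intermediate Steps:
V = -3
H(b) = ⅓ (H(b) = -⅑*(-3) = ⅓)
n = 90
(-166*n)*H(-13) = -166*90*(⅓) = -14940*⅓ = -4980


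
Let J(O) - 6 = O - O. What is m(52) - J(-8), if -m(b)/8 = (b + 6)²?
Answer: -26918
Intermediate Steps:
m(b) = -8*(6 + b)² (m(b) = -8*(b + 6)² = -8*(6 + b)²)
J(O) = 6 (J(O) = 6 + (O - O) = 6 + 0 = 6)
m(52) - J(-8) = -8*(6 + 52)² - 1*6 = -8*58² - 6 = -8*3364 - 6 = -26912 - 6 = -26918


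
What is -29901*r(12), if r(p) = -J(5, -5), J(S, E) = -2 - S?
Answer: -209307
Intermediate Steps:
r(p) = 7 (r(p) = -(-2 - 1*5) = -(-2 - 5) = -1*(-7) = 7)
-29901*r(12) = -29901*7 = -209307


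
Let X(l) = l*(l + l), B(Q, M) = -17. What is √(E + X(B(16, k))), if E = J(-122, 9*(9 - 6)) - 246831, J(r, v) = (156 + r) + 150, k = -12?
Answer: 3*I*√27341 ≈ 496.05*I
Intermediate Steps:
J(r, v) = 306 + r
X(l) = 2*l² (X(l) = l*(2*l) = 2*l²)
E = -246647 (E = (306 - 122) - 246831 = 184 - 246831 = -246647)
√(E + X(B(16, k))) = √(-246647 + 2*(-17)²) = √(-246647 + 2*289) = √(-246647 + 578) = √(-246069) = 3*I*√27341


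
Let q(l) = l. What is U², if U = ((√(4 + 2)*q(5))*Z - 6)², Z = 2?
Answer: 490896 - 152640*√6 ≈ 1.1701e+5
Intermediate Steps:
U = (-6 + 10*√6)² (U = ((√(4 + 2)*5)*2 - 6)² = ((√6*5)*2 - 6)² = ((5*√6)*2 - 6)² = (10*√6 - 6)² = (-6 + 10*√6)² ≈ 342.06)
U² = (636 - 120*√6)²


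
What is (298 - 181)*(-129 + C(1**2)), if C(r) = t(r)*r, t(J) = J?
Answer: -14976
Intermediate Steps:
C(r) = r**2 (C(r) = r*r = r**2)
(298 - 181)*(-129 + C(1**2)) = (298 - 181)*(-129 + (1**2)**2) = 117*(-129 + 1**2) = 117*(-129 + 1) = 117*(-128) = -14976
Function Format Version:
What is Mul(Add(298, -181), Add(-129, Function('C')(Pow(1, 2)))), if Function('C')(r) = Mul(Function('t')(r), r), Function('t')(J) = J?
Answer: -14976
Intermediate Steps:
Function('C')(r) = Pow(r, 2) (Function('C')(r) = Mul(r, r) = Pow(r, 2))
Mul(Add(298, -181), Add(-129, Function('C')(Pow(1, 2)))) = Mul(Add(298, -181), Add(-129, Pow(Pow(1, 2), 2))) = Mul(117, Add(-129, Pow(1, 2))) = Mul(117, Add(-129, 1)) = Mul(117, -128) = -14976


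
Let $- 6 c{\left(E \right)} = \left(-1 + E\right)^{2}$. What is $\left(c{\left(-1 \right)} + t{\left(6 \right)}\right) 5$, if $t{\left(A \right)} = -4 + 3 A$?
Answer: $\frac{200}{3} \approx 66.667$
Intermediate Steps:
$c{\left(E \right)} = - \frac{\left(-1 + E\right)^{2}}{6}$
$\left(c{\left(-1 \right)} + t{\left(6 \right)}\right) 5 = \left(- \frac{\left(-1 - 1\right)^{2}}{6} + \left(-4 + 3 \cdot 6\right)\right) 5 = \left(- \frac{\left(-2\right)^{2}}{6} + \left(-4 + 18\right)\right) 5 = \left(\left(- \frac{1}{6}\right) 4 + 14\right) 5 = \left(- \frac{2}{3} + 14\right) 5 = \frac{40}{3} \cdot 5 = \frac{200}{3}$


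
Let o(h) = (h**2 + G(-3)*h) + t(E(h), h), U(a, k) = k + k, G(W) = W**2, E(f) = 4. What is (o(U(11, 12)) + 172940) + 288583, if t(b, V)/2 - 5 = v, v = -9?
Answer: 462307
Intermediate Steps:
t(b, V) = -8 (t(b, V) = 10 + 2*(-9) = 10 - 18 = -8)
U(a, k) = 2*k
o(h) = -8 + h**2 + 9*h (o(h) = (h**2 + (-3)**2*h) - 8 = (h**2 + 9*h) - 8 = -8 + h**2 + 9*h)
(o(U(11, 12)) + 172940) + 288583 = ((-8 + (2*12)**2 + 9*(2*12)) + 172940) + 288583 = ((-8 + 24**2 + 9*24) + 172940) + 288583 = ((-8 + 576 + 216) + 172940) + 288583 = (784 + 172940) + 288583 = 173724 + 288583 = 462307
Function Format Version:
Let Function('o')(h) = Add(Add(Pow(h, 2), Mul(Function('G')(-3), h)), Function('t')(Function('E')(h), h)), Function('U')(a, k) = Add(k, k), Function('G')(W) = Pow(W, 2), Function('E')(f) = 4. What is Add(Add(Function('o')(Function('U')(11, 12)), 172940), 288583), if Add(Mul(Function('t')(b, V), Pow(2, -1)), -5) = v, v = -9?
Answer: 462307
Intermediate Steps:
Function('t')(b, V) = -8 (Function('t')(b, V) = Add(10, Mul(2, -9)) = Add(10, -18) = -8)
Function('U')(a, k) = Mul(2, k)
Function('o')(h) = Add(-8, Pow(h, 2), Mul(9, h)) (Function('o')(h) = Add(Add(Pow(h, 2), Mul(Pow(-3, 2), h)), -8) = Add(Add(Pow(h, 2), Mul(9, h)), -8) = Add(-8, Pow(h, 2), Mul(9, h)))
Add(Add(Function('o')(Function('U')(11, 12)), 172940), 288583) = Add(Add(Add(-8, Pow(Mul(2, 12), 2), Mul(9, Mul(2, 12))), 172940), 288583) = Add(Add(Add(-8, Pow(24, 2), Mul(9, 24)), 172940), 288583) = Add(Add(Add(-8, 576, 216), 172940), 288583) = Add(Add(784, 172940), 288583) = Add(173724, 288583) = 462307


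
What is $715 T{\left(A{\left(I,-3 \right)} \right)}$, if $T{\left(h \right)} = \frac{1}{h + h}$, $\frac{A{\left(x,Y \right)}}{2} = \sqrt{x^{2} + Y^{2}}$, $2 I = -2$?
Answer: $\frac{143 \sqrt{10}}{8} \approx 56.526$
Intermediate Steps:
$I = -1$ ($I = \frac{1}{2} \left(-2\right) = -1$)
$A{\left(x,Y \right)} = 2 \sqrt{Y^{2} + x^{2}}$ ($A{\left(x,Y \right)} = 2 \sqrt{x^{2} + Y^{2}} = 2 \sqrt{Y^{2} + x^{2}}$)
$T{\left(h \right)} = \frac{1}{2 h}$
$715 T{\left(A{\left(I,-3 \right)} \right)} = 715 \frac{1}{2 \cdot 2 \sqrt{\left(-3\right)^{2} + \left(-1\right)^{2}}} = 715 \frac{1}{2 \cdot 2 \sqrt{9 + 1}} = 715 \frac{1}{2 \cdot 2 \sqrt{10}} = 715 \frac{\frac{1}{20} \sqrt{10}}{2} = 715 \frac{\sqrt{10}}{40} = \frac{143 \sqrt{10}}{8}$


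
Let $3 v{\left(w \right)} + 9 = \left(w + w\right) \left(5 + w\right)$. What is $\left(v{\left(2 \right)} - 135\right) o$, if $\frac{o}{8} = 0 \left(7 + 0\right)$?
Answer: $0$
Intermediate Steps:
$o = 0$ ($o = 8 \cdot 0 \left(7 + 0\right) = 8 \cdot 0 \cdot 7 = 8 \cdot 0 = 0$)
$v{\left(w \right)} = -3 + \frac{2 w \left(5 + w\right)}{3}$ ($v{\left(w \right)} = -3 + \frac{\left(w + w\right) \left(5 + w\right)}{3} = -3 + \frac{2 w \left(5 + w\right)}{3}$)
$\left(v{\left(2 \right)} - 135\right) o = \left(\left(-3 + \frac{2 \cdot 2^{2}}{3} + \frac{10}{3} \cdot 2\right) - 135\right) 0 = \left(\left(-3 + \frac{2}{3} \cdot 4 + \frac{20}{3}\right) - 135\right) 0 = \left(\left(-3 + \frac{8}{3} + \frac{20}{3}\right) - 135\right) 0 = \left(\frac{19}{3} - 135\right) 0 = \left(- \frac{386}{3}\right) 0 = 0$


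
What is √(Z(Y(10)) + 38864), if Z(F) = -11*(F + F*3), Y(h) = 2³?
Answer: 4*√2407 ≈ 196.24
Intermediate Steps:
Y(h) = 8
Z(F) = -44*F (Z(F) = -11*(F + 3*F) = -44*F)
√(Z(Y(10)) + 38864) = √(-44*8 + 38864) = √(-352 + 38864) = √38512 = 4*√2407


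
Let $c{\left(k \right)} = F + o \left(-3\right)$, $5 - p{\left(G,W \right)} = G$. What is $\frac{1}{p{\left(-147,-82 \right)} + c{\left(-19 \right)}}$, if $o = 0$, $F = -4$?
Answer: $\frac{1}{148} \approx 0.0067568$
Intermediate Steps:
$p{\left(G,W \right)} = 5 - G$
$c{\left(k \right)} = -4$ ($c{\left(k \right)} = -4 + 0 \left(-3\right) = -4 + 0 = -4$)
$\frac{1}{p{\left(-147,-82 \right)} + c{\left(-19 \right)}} = \frac{1}{\left(5 - -147\right) - 4} = \frac{1}{\left(5 + 147\right) - 4} = \frac{1}{152 - 4} = \frac{1}{148}$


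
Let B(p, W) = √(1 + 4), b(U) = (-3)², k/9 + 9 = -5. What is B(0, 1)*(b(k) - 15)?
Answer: -6*√5 ≈ -13.416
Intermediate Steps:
k = -126 (k = -81 + 9*(-5) = -81 - 45 = -126)
b(U) = 9
B(p, W) = √5
B(0, 1)*(b(k) - 15) = √5*(9 - 15) = √5*(-6) = -6*√5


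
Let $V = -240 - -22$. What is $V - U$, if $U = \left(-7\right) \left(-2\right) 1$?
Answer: $-232$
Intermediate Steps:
$V = -218$ ($V = -240 + 22 = -218$)
$U = 14$ ($U = 14 \cdot 1 = 14$)
$V - U = -218 - 14 = -232$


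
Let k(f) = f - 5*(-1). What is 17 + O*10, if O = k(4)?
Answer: 107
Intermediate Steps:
k(f) = 5 + f (k(f) = f + 5 = 5 + f)
O = 9 (O = 5 + 4 = 9)
17 + O*10 = 17 + 9*10 = 17 + 90 = 107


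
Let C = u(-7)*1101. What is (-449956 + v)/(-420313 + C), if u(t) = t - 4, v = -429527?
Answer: 879483/432424 ≈ 2.0338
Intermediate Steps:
u(t) = -4 + t
C = -12111 (C = (-4 - 7)*1101 = -11*1101 = -12111)
(-449956 + v)/(-420313 + C) = (-449956 - 429527)/(-420313 - 12111) = -879483/(-432424) = -879483*(-1/432424) = 879483/432424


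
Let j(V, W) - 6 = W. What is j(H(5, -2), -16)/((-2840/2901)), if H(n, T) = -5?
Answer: 2901/284 ≈ 10.215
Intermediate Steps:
j(V, W) = 6 + W
j(H(5, -2), -16)/((-2840/2901)) = (6 - 16)/((-2840/2901)) = -10/(-2840*1/2901) = -10/(-2840/2901) = -2901/2840*(-10) = 2901/284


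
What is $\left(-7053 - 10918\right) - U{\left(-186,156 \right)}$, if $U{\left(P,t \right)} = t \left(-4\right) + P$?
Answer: $-17161$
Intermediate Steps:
$U{\left(P,t \right)} = P - 4 t$ ($U{\left(P,t \right)} = - 4 t + P = P - 4 t$)
$\left(-7053 - 10918\right) - U{\left(-186,156 \right)} = \left(-7053 - 10918\right) - \left(-186 - 624\right) = -17971 - \left(-186 - 624\right) = -17971 - -810 = -17971 + 810 = -17161$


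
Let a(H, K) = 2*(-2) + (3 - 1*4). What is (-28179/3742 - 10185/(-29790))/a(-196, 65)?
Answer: 13355669/9289515 ≈ 1.4377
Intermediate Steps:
a(H, K) = -5 (a(H, K) = -4 + (3 - 4) = -4 - 1 = -5)
(-28179/3742 - 10185/(-29790))/a(-196, 65) = (-28179/3742 - 10185/(-29790))/(-5) = (-28179*1/3742 - 10185*(-1/29790))*(-1/5) = (-28179/3742 + 679/1986)*(-1/5) = -13355669/1857903*(-1/5) = 13355669/9289515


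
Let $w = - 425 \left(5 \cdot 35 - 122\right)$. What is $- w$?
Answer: $22525$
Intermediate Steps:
$w = -22525$ ($w = - 425 \left(175 - 122\right) = \left(-425\right) 53 = -22525$)
$- w = \left(-1\right) \left(-22525\right) = 22525$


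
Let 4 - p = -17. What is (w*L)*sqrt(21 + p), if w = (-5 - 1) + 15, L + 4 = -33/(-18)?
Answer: -39*sqrt(42)/2 ≈ -126.37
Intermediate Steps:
p = 21 (p = 4 - 1*(-17) = 4 + 17 = 21)
L = -13/6 (L = -4 - 33/(-18) = -4 - 33*(-1/18) = -4 + 11/6 = -13/6 ≈ -2.1667)
w = 9 (w = -6 + 15 = 9)
(w*L)*sqrt(21 + p) = (9*(-13/6))*sqrt(21 + 21) = -39*sqrt(42)/2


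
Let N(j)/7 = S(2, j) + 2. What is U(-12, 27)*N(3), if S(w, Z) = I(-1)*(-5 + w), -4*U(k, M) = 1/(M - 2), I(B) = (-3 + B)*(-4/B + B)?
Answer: -133/50 ≈ -2.6600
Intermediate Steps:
I(B) = (-3 + B)*(B - 4/B)
U(k, M) = -1/(4*(-2 + M)) (U(k, M) = -1/(4*(M - 2)) = -1/(4*(-2 + M)))
S(w, Z) = 60 - 12*w (S(w, Z) = (-4 + (-1)² - 3*(-1) + 12/(-1))*(-5 + w) = (-4 + 1 + 3 + 12*(-1))*(-5 + w) = (-4 + 1 + 3 - 12)*(-5 + w) = -12*(-5 + w) = 60 - 12*w)
N(j) = 266 (N(j) = 7*((60 - 12*2) + 2) = 7*((60 - 24) + 2) = 7*(36 + 2) = 7*38 = 266)
U(-12, 27)*N(3) = -1/(-8 + 4*27)*266 = -1/(-8 + 108)*266 = -1/100*266 = -133/50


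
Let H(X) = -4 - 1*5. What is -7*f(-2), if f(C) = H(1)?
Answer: 63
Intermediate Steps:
H(X) = -9 (H(X) = -4 - 5 = -9)
f(C) = -9
-7*f(-2) = -7*(-9) = 63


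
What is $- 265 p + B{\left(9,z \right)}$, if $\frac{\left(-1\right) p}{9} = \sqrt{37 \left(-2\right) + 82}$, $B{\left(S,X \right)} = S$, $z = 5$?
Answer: $9 + 4770 \sqrt{2} \approx 6754.8$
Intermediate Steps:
$p = - 18 \sqrt{2}$ ($p = - 9 \sqrt{37 \left(-2\right) + 82} = - 9 \sqrt{-74 + 82} = - 9 \sqrt{8} = - 9 \cdot 2 \sqrt{2} = - 18 \sqrt{2} \approx -25.456$)
$- 265 p + B{\left(9,z \right)} = - 265 \left(- 18 \sqrt{2}\right) + 9 = 4770 \sqrt{2} + 9 = 9 + 4770 \sqrt{2}$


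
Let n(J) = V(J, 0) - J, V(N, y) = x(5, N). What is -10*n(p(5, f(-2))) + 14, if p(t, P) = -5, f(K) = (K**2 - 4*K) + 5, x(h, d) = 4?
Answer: -76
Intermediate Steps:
V(N, y) = 4
f(K) = 5 + K**2 - 4*K
n(J) = 4 - J
-10*n(p(5, f(-2))) + 14 = -10*(4 - 1*(-5)) + 14 = -10*(4 + 5) + 14 = -10*9 + 14 = -90 + 14 = -76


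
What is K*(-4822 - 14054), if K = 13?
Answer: -245388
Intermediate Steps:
K*(-4822 - 14054) = 13*(-4822 - 14054) = 13*(-18876) = -245388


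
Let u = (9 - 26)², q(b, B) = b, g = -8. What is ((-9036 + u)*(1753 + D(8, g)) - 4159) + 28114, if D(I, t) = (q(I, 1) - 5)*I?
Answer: -15519464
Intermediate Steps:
u = 289 (u = (-17)² = 289)
D(I, t) = I*(-5 + I) (D(I, t) = (I - 5)*I = (-5 + I)*I = I*(-5 + I))
((-9036 + u)*(1753 + D(8, g)) - 4159) + 28114 = ((-9036 + 289)*(1753 + 8*(-5 + 8)) - 4159) + 28114 = (-8747*(1753 + 8*3) - 4159) + 28114 = (-8747*(1753 + 24) - 4159) + 28114 = (-8747*1777 - 4159) + 28114 = (-15543419 - 4159) + 28114 = -15547578 + 28114 = -15519464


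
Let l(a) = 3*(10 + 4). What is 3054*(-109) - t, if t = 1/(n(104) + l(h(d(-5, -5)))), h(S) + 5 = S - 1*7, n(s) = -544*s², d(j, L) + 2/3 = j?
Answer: -1958655285731/5883862 ≈ -3.3289e+5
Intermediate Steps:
d(j, L) = -⅔ + j
h(S) = -12 + S (h(S) = -5 + (S - 1*7) = -5 + (S - 7) = -5 + (-7 + S) = -12 + S)
l(a) = 42 (l(a) = 3*14 = 42)
t = -1/5883862 (t = 1/(-544*104² + 42) = 1/(-544*10816 + 42) = 1/(-5883904 + 42) = 1/(-5883862) = -1/5883862 ≈ -1.6996e-7)
3054*(-109) - t = 3054*(-109) - 1*(-1/5883862) = -332886 + 1/5883862 = -1958655285731/5883862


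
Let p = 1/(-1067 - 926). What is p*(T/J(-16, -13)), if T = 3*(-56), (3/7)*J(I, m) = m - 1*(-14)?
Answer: 72/1993 ≈ 0.036126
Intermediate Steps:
J(I, m) = 98/3 + 7*m/3 (J(I, m) = 7*(m - 1*(-14))/3 = 7*(m + 14)/3 = 7*(14 + m)/3 = 98/3 + 7*m/3)
T = -168
p = -1/1993 (p = 1/(-1993) = -1/1993 ≈ -0.00050176)
p*(T/J(-16, -13)) = -(-168)/(1993*(98/3 + (7/3)*(-13))) = -(-168)/(1993*(98/3 - 91/3)) = -(-168)/(1993*7/3) = -(-168)*3/(1993*7) = -1/1993*(-72) = 72/1993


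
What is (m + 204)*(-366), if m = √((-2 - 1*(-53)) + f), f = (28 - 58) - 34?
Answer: -74664 - 366*I*√13 ≈ -74664.0 - 1319.6*I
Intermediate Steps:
f = -64 (f = -30 - 34 = -64)
m = I*√13 (m = √((-2 - 1*(-53)) - 64) = √((-2 + 53) - 64) = √(51 - 64) = √(-13) = I*√13 ≈ 3.6056*I)
(m + 204)*(-366) = (I*√13 + 204)*(-366) = (204 + I*√13)*(-366) = -74664 - 366*I*√13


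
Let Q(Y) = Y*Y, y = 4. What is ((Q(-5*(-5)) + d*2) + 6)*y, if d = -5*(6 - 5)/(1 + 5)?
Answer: 7552/3 ≈ 2517.3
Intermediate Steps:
Q(Y) = Y**2
d = -5/6 ≈ -0.83333
((Q(-5*(-5)) + d*2) + 6)*y = (((-5*(-5))**2 - 5/6*2) + 6)*4 = ((25**2 - 5/3) + 6)*4 = ((625 - 5/3) + 6)*4 = (1870/3 + 6)*4 = (1888/3)*4 = 7552/3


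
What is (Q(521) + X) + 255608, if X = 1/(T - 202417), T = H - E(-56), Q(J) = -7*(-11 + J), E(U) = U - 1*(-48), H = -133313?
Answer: 84614701435/335722 ≈ 2.5204e+5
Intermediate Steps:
E(U) = 48 + U (E(U) = U + 48 = 48 + U)
Q(J) = 77 - 7*J
T = -133305 (T = -133313 - (48 - 56) = -133313 - 1*(-8) = -133313 + 8 = -133305)
X = -1/335722 (X = 1/(-133305 - 202417) = 1/(-335722) = -1/335722 ≈ -2.9787e-6)
(Q(521) + X) + 255608 = ((77 - 7*521) - 1/335722) + 255608 = ((77 - 3647) - 1/335722) + 255608 = (-3570 - 1/335722) + 255608 = -1198527541/335722 + 255608 = 84614701435/335722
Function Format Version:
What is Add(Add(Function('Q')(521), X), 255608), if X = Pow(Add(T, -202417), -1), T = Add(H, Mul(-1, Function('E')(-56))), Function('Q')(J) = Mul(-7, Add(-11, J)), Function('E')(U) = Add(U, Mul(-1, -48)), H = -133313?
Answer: Rational(84614701435, 335722) ≈ 2.5204e+5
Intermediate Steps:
Function('E')(U) = Add(48, U) (Function('E')(U) = Add(U, 48) = Add(48, U))
Function('Q')(J) = Add(77, Mul(-7, J))
T = -133305 (T = Add(-133313, Mul(-1, Add(48, -56))) = Add(-133313, Mul(-1, -8)) = Add(-133313, 8) = -133305)
X = Rational(-1, 335722) (X = Pow(Add(-133305, -202417), -1) = Pow(-335722, -1) = Rational(-1, 335722) ≈ -2.9787e-6)
Add(Add(Function('Q')(521), X), 255608) = Add(Add(Add(77, Mul(-7, 521)), Rational(-1, 335722)), 255608) = Add(Add(Add(77, -3647), Rational(-1, 335722)), 255608) = Add(Add(-3570, Rational(-1, 335722)), 255608) = Add(Rational(-1198527541, 335722), 255608) = Rational(84614701435, 335722)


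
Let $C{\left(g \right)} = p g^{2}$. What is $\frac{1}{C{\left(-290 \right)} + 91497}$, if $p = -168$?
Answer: $- \frac{1}{14037303} \approx -7.1239 \cdot 10^{-8}$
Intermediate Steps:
$C{\left(g \right)} = - 168 g^{2}$
$\frac{1}{C{\left(-290 \right)} + 91497} = \frac{1}{- 168 \left(-290\right)^{2} + 91497} = \frac{1}{\left(-168\right) 84100 + 91497} = \frac{1}{-14128800 + 91497} = \frac{1}{-14037303} = - \frac{1}{14037303}$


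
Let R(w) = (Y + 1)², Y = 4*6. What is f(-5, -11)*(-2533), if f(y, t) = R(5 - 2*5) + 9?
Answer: -1605922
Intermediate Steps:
Y = 24
R(w) = 625 (R(w) = (24 + 1)² = 25² = 625)
f(y, t) = 634 (f(y, t) = 625 + 9 = 634)
f(-5, -11)*(-2533) = 634*(-2533) = -1605922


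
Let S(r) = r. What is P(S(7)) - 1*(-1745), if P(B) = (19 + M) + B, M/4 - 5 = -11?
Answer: 1747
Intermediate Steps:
M = -24 (M = 20 + 4*(-11) = 20 - 44 = -24)
P(B) = -5 + B (P(B) = (19 - 24) + B = -5 + B)
P(S(7)) - 1*(-1745) = (-5 + 7) - 1*(-1745) = 2 + 1745 = 1747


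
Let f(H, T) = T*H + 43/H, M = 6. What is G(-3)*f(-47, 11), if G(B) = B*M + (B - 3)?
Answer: 584208/47 ≈ 12430.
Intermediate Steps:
f(H, T) = 43/H + H*T (f(H, T) = H*T + 43/H = 43/H + H*T)
G(B) = -3 + 7*B (G(B) = B*6 + (B - 3) = 6*B + (-3 + B) = -3 + 7*B)
G(-3)*f(-47, 11) = (-3 + 7*(-3))*(43/(-47) - 47*11) = (-3 - 21)*(43*(-1/47) - 517) = -24*(-43/47 - 517) = -24*(-24342/47) = 584208/47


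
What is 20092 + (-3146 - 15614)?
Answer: 1332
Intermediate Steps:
20092 + (-3146 - 15614) = 20092 - 18760 = 1332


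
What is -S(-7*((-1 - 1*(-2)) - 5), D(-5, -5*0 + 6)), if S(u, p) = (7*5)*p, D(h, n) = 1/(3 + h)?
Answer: 35/2 ≈ 17.500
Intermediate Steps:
S(u, p) = 35*p
-S(-7*((-1 - 1*(-2)) - 5), D(-5, -5*0 + 6)) = -35/(3 - 5) = -35/(-2) = -35*(-1)/2 = -1*(-35/2) = 35/2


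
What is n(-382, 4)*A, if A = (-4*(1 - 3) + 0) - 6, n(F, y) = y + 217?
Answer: 442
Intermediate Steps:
n(F, y) = 217 + y
A = 2 (A = (-4*(-2) + 0) - 6 = (8 + 0) - 6 = 8 - 6 = 2)
n(-382, 4)*A = (217 + 4)*2 = 221*2 = 442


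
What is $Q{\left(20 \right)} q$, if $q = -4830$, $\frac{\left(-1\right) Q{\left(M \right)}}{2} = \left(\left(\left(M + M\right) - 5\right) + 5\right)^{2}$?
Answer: $15456000$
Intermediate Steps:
$Q{\left(M \right)} = - 8 M^{2}$ ($Q{\left(M \right)} = - 2 \left(\left(\left(M + M\right) - 5\right) + 5\right)^{2} = - 2 \left(\left(2 M - 5\right) + 5\right)^{2} = - 2 \left(\left(-5 + 2 M\right) + 5\right)^{2} = - 2 \left(2 M\right)^{2} = - 2 \cdot 4 M^{2} = - 8 M^{2}$)
$Q{\left(20 \right)} q = - 8 \cdot 20^{2} \left(-4830\right) = \left(-8\right) 400 \left(-4830\right) = \left(-3200\right) \left(-4830\right) = 15456000$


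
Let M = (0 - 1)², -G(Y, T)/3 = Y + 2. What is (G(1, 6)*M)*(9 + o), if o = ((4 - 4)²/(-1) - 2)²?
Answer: -117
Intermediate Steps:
G(Y, T) = -6 - 3*Y (G(Y, T) = -3*(Y + 2) = -3*(2 + Y) = -6 - 3*Y)
M = 1 (M = (-1)² = 1)
o = 4 (o = (0²*(-1) - 2)² = (0*(-1) - 2)² = (0 - 2)² = (-2)² = 4)
(G(1, 6)*M)*(9 + o) = ((-6 - 3*1)*1)*(9 + 4) = ((-6 - 3)*1)*13 = -9*1*13 = -9*13 = -117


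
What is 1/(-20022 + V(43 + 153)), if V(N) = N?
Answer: -1/19826 ≈ -5.0439e-5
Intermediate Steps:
1/(-20022 + V(43 + 153)) = 1/(-20022 + (43 + 153)) = 1/(-20022 + 196) = 1/(-19826) = -1/19826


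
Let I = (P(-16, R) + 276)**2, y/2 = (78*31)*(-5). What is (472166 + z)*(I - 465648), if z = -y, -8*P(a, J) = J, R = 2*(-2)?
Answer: -386351507459/2 ≈ -1.9318e+11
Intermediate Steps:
R = -4
P(a, J) = -J/8
y = -24180 (y = 2*((78*31)*(-5)) = 2*(2418*(-5)) = 2*(-12090) = -24180)
I = 305809/4 (I = (-1/8*(-4) + 276)**2 = (1/2 + 276)**2 = (553/2)**2 = 305809/4 ≈ 76452.)
z = 24180 (z = -1*(-24180) = 24180)
(472166 + z)*(I - 465648) = (472166 + 24180)*(305809/4 - 465648) = 496346*(-1556783/4) = -386351507459/2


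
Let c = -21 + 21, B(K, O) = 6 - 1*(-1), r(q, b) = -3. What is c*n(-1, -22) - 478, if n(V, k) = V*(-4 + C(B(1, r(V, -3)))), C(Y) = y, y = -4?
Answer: -478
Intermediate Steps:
B(K, O) = 7 (B(K, O) = 6 + 1 = 7)
C(Y) = -4
c = 0
n(V, k) = -8*V (n(V, k) = V*(-4 - 4) = V*(-8) = -8*V)
c*n(-1, -22) - 478 = 0*(-8*(-1)) - 478 = 0*8 - 478 = 0 - 478 = -478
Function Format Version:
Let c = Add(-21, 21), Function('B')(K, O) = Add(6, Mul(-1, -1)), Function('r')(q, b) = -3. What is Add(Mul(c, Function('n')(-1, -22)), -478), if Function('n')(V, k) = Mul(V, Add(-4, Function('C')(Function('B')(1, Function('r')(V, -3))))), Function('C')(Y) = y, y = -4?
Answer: -478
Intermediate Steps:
Function('B')(K, O) = 7 (Function('B')(K, O) = Add(6, 1) = 7)
Function('C')(Y) = -4
c = 0
Function('n')(V, k) = Mul(-8, V) (Function('n')(V, k) = Mul(V, Add(-4, -4)) = Mul(V, -8) = Mul(-8, V))
Add(Mul(c, Function('n')(-1, -22)), -478) = Add(Mul(0, Mul(-8, -1)), -478) = Add(Mul(0, 8), -478) = Add(0, -478) = -478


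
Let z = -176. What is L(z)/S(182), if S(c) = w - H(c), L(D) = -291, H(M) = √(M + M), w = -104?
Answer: 194/67 - 97*√91/1742 ≈ 2.3643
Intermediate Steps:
H(M) = √2*√M (H(M) = √(2*M) = √2*√M)
S(c) = -104 - √2*√c
L(z)/S(182) = -291/(-104 - √2*√182) = -291/(-104 - 2*√91)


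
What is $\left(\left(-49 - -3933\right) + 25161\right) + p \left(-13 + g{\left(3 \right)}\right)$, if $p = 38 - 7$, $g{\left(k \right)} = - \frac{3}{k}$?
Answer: $28611$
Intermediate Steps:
$p = 31$ ($p = 38 + \left(-13 + 6\right) = 38 - 7 = 31$)
$\left(\left(-49 - -3933\right) + 25161\right) + p \left(-13 + g{\left(3 \right)}\right) = \left(\left(-49 - -3933\right) + 25161\right) + 31 \left(-13 - \frac{3}{3}\right) = \left(\left(-49 + 3933\right) + 25161\right) + 31 \left(-13 - 1\right) = \left(3884 + 25161\right) + 31 \left(-13 - 1\right) = 29045 + 31 \left(-14\right) = 29045 - 434 = 28611$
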